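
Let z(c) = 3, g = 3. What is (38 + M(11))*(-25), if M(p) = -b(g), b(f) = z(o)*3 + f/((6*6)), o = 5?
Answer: -8675/12 ≈ -722.92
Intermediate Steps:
b(f) = 9 + f/36 (b(f) = 3*3 + f/((6*6)) = 9 + f/36)
M(p) = -109/12 (M(p) = -(9 + (1/36)*3) = -(9 + 1/12) = -1*109/12 = -109/12)
(38 + M(11))*(-25) = (38 - 109/12)*(-25) = (347/12)*(-25) = -8675/12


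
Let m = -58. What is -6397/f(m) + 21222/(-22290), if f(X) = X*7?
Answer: 22328833/1508290 ≈ 14.804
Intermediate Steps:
f(X) = 7*X
-6397/f(m) + 21222/(-22290) = -6397/(7*(-58)) + 21222/(-22290) = -6397/(-406) + 21222*(-1/22290) = -6397*(-1/406) - 3537/3715 = 6397/406 - 3537/3715 = 22328833/1508290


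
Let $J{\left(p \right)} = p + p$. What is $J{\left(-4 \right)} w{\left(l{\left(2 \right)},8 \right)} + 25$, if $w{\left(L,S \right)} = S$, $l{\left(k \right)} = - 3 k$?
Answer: $-39$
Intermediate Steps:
$J{\left(p \right)} = 2 p$
$J{\left(-4 \right)} w{\left(l{\left(2 \right)},8 \right)} + 25 = 2 \left(-4\right) 8 + 25 = \left(-8\right) 8 + 25 = -64 + 25 = -39$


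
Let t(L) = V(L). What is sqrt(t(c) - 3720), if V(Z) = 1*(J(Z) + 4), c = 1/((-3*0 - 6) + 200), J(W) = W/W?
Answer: I*sqrt(3715) ≈ 60.951*I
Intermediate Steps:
J(W) = 1
c = 1/194 (c = 1/((0 - 6) + 200) = 1/(-6 + 200) = 1/194 ≈ 0.0051546)
V(Z) = 5 (V(Z) = 1*(1 + 4) = 1*5 = 5)
t(L) = 5
sqrt(t(c) - 3720) = sqrt(5 - 3720) = sqrt(-3715) = I*sqrt(3715)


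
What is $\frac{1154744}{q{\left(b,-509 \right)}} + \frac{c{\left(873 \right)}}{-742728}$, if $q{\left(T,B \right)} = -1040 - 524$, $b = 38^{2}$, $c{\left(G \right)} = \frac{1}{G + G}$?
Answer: $- \frac{374368896262759}{507050007408} \approx -738.33$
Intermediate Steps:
$c{\left(G \right)} = \frac{1}{2 G}$
$b = 1444$
$q{\left(T,B \right)} = -1564$ ($q{\left(T,B \right)} = -1040 - 524 = -1564$)
$\frac{1154744}{q{\left(b,-509 \right)}} + \frac{c{\left(873 \right)}}{-742728} = \frac{1154744}{-1564} + \frac{\frac{1}{2} \cdot \frac{1}{873}}{-742728} = 1154744 \left(- \frac{1}{1564}\right) + \frac{1}{2} \cdot \frac{1}{873} \left(- \frac{1}{742728}\right) = - \frac{288686}{391} + \frac{1}{1746} \left(- \frac{1}{742728}\right) = - \frac{288686}{391} - \frac{1}{1296803088} = - \frac{374368896262759}{507050007408}$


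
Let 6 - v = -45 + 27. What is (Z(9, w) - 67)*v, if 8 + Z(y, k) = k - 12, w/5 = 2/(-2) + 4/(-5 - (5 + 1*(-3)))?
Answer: -15936/7 ≈ -2276.6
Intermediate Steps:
w = -55/7 (w = 5*(2/(-2) + 4/(-5 - (5 + 1*(-3)))) = 5*(2*(-1/2) + 4/(-5 - (5 - 3))) = 5*(-1 + 4/(-5 - 1*2)) = 5*(-1 + 4/(-5 - 2)) = 5*(-1 + 4/(-7)) = 5*(-1 + 4*(-1/7)) = 5*(-1 - 4/7) = 5*(-11/7) = -55/7 ≈ -7.8571)
v = 24 (v = 6 - (-45 + 27) = 6 - 1*(-18) = 6 + 18 = 24)
Z(y, k) = -20 + k (Z(y, k) = -8 + (k - 12) = -8 + (-12 + k) = -20 + k)
(Z(9, w) - 67)*v = ((-20 - 55/7) - 67)*24 = (-195/7 - 67)*24 = -664/7*24 = -15936/7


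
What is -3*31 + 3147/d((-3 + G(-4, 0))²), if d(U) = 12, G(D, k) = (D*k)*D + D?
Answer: 677/4 ≈ 169.25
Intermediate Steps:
G(D, k) = D + k*D² (G(D, k) = k*D² + D = D + k*D²)
-3*31 + 3147/d((-3 + G(-4, 0))²) = -3*31 + 3147/12 = -93 + 3147*(1/12) = -93 + 1049/4 = 677/4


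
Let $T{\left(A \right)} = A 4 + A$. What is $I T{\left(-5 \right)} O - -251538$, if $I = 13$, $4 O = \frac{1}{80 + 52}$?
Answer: $\frac{132811739}{528} \approx 2.5154 \cdot 10^{5}$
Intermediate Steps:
$O = \frac{1}{528}$ ($O = \frac{1}{4 \left(80 + 52\right)} = \frac{1}{4 \cdot 132} = \frac{1}{4} \cdot \frac{1}{132} = \frac{1}{528} \approx 0.0018939$)
$T{\left(A \right)} = 5 A$ ($T{\left(A \right)} = 4 A + A = 5 A$)
$I T{\left(-5 \right)} O - -251538 = 13 \cdot 5 \left(-5\right) \frac{1}{528} - -251538 = 13 \left(-25\right) \frac{1}{528} + 251538 = \left(-325\right) \frac{1}{528} + 251538 = - \frac{325}{528} + 251538 = \frac{132811739}{528}$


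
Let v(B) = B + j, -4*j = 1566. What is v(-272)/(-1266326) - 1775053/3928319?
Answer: -4490378651243/9949064971988 ≈ -0.45134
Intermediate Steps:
j = -783/2 (j = -¼*1566 = -783/2 ≈ -391.50)
v(B) = -783/2 + B (v(B) = B - 783/2 = -783/2 + B)
v(-272)/(-1266326) - 1775053/3928319 = (-783/2 - 272)/(-1266326) - 1775053/3928319 = -1327/2*(-1/1266326) - 1775053*1/3928319 = 1327/2532652 - 1775053/3928319 = -4490378651243/9949064971988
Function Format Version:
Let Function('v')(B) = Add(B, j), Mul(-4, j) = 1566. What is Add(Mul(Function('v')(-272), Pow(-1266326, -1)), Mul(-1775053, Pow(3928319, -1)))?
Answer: Rational(-4490378651243, 9949064971988) ≈ -0.45134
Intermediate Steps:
j = Rational(-783, 2) (j = Mul(Rational(-1, 4), 1566) = Rational(-783, 2) ≈ -391.50)
Function('v')(B) = Add(Rational(-783, 2), B) (Function('v')(B) = Add(B, Rational(-783, 2)) = Add(Rational(-783, 2), B))
Add(Mul(Function('v')(-272), Pow(-1266326, -1)), Mul(-1775053, Pow(3928319, -1))) = Add(Mul(Add(Rational(-783, 2), -272), Pow(-1266326, -1)), Mul(-1775053, Pow(3928319, -1))) = Add(Mul(Rational(-1327, 2), Rational(-1, 1266326)), Mul(-1775053, Rational(1, 3928319))) = Add(Rational(1327, 2532652), Rational(-1775053, 3928319)) = Rational(-4490378651243, 9949064971988)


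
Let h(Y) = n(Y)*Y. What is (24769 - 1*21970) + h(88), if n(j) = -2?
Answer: 2623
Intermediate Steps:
h(Y) = -2*Y
(24769 - 1*21970) + h(88) = (24769 - 1*21970) - 2*88 = (24769 - 21970) - 176 = 2799 - 176 = 2623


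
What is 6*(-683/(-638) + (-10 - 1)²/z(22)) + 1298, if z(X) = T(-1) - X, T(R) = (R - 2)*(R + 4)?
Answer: 12667847/9889 ≈ 1281.0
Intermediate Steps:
T(R) = (-2 + R)*(4 + R)
z(X) = -9 - X (z(X) = (-8 + (-1)² + 2*(-1)) - X = (-8 + 1 - 2) - X = -9 - X)
6*(-683/(-638) + (-10 - 1)²/z(22)) + 1298 = 6*(-683/(-638) + (-10 - 1)²/(-9 - 1*22)) + 1298 = 6*(-683*(-1/638) + (-11)²/(-9 - 22)) + 1298 = 6*(683/638 + 121/(-31)) + 1298 = 6*(683/638 + 121*(-1/31)) + 1298 = 6*(683/638 - 121/31) + 1298 = 6*(-56025/19778) + 1298 = -168075/9889 + 1298 = 12667847/9889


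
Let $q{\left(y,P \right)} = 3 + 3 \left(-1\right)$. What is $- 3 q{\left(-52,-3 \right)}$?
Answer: $0$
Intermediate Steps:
$q{\left(y,P \right)} = 0$ ($q{\left(y,P \right)} = 3 - 3 = 0$)
$- 3 q{\left(-52,-3 \right)} = \left(-3\right) 0 = 0$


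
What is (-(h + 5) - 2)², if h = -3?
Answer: 16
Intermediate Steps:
(-(h + 5) - 2)² = (-(-3 + 5) - 2)² = (-1*2 - 2)² = (-2 - 2)² = (-4)² = 16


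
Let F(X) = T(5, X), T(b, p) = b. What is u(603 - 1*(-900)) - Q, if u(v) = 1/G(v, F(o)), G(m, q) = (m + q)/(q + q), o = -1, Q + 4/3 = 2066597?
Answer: -4674639383/2262 ≈ -2.0666e+6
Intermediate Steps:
Q = 6199787/3 (Q = -4/3 + 2066597 = 6199787/3 ≈ 2.0666e+6)
F(X) = 5
G(m, q) = (m + q)/(2*q) (G(m, q) = (m + q)/((2*q)) = (m + q)*(1/(2*q)) = (m + q)/(2*q))
u(v) = 1/(½ + v/10) (u(v) = 1/((½)*(v + 5)/5) = 1/((½)*(⅕)*(5 + v)) = 1/(½ + v/10))
u(603 - 1*(-900)) - Q = 10/(5 + (603 - 1*(-900))) - 1*6199787/3 = 10/(5 + (603 + 900)) - 6199787/3 = 10/(5 + 1503) - 6199787/3 = 10/1508 - 6199787/3 = 10*(1/1508) - 6199787/3 = 5/754 - 6199787/3 = -4674639383/2262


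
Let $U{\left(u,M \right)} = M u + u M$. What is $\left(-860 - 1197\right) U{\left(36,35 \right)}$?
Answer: $-5183640$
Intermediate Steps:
$U{\left(u,M \right)} = 2 M u$ ($U{\left(u,M \right)} = M u + M u = 2 M u$)
$\left(-860 - 1197\right) U{\left(36,35 \right)} = \left(-860 - 1197\right) 2 \cdot 35 \cdot 36 = \left(-2057\right) 2520 = -5183640$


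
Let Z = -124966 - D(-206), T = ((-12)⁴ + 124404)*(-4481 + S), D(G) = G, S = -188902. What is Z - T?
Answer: 28067483860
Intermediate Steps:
T = -28067608620 (T = ((-12)⁴ + 124404)*(-4481 - 188902) = (20736 + 124404)*(-193383) = 145140*(-193383) = -28067608620)
Z = -124760 (Z = -124966 - 1*(-206) = -124966 + 206 = -124760)
Z - T = -124760 - 1*(-28067608620) = -124760 + 28067608620 = 28067483860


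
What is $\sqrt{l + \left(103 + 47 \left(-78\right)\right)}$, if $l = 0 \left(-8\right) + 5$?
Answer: $i \sqrt{3558} \approx 59.649 i$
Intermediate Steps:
$l = 5$ ($l = 0 + 5 = 5$)
$\sqrt{l + \left(103 + 47 \left(-78\right)\right)} = \sqrt{5 + \left(103 + 47 \left(-78\right)\right)} = \sqrt{5 + \left(103 - 3666\right)} = \sqrt{5 - 3563} = \sqrt{-3558} = i \sqrt{3558}$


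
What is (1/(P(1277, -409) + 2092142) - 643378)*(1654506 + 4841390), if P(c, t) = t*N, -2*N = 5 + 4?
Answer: -17502831547076168128/4187965 ≈ -4.1793e+12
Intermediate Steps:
N = -9/2 (N = -(5 + 4)/2 = -1/2*9 = -9/2 ≈ -4.5000)
P(c, t) = -9*t/2 (P(c, t) = t*(-9/2) = -9*t/2)
(1/(P(1277, -409) + 2092142) - 643378)*(1654506 + 4841390) = (1/(-9/2*(-409) + 2092142) - 643378)*(1654506 + 4841390) = (1/(3681/2 + 2092142) - 643378)*6495896 = (1/(4187965/2) - 643378)*6495896 = (2/4187965 - 643378)*6495896 = -2694444545768/4187965*6495896 = -17502831547076168128/4187965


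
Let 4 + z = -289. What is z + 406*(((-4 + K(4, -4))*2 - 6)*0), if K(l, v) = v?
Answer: -293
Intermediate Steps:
z = -293 (z = -4 - 289 = -293)
z + 406*(((-4 + K(4, -4))*2 - 6)*0) = -293 + 406*(((-4 - 4)*2 - 6)*0) = -293 + 406*((-8*2 - 6)*0) = -293 + 406*((-16 - 6)*0) = -293 + 406*(-22*0) = -293 + 406*0 = -293 + 0 = -293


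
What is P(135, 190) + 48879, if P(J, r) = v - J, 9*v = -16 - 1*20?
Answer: 48740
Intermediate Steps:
v = -4 (v = (-16 - 1*20)/9 = (-16 - 20)/9 = (1/9)*(-36) = -4)
P(J, r) = -4 - J
P(135, 190) + 48879 = (-4 - 1*135) + 48879 = (-4 - 135) + 48879 = -139 + 48879 = 48740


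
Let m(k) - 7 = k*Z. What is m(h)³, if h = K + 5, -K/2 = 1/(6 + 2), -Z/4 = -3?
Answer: 262144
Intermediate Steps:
Z = 12 (Z = -4*(-3) = 12)
K = -¼ (K = -2/(6 + 2) = -2/8 = -2*⅛ = -¼ ≈ -0.25000)
h = 19/4 (h = -¼ + 5 = 19/4 ≈ 4.7500)
m(k) = 7 + 12*k (m(k) = 7 + k*12 = 7 + 12*k)
m(h)³ = (7 + 12*(19/4))³ = (7 + 57)³ = 64³ = 262144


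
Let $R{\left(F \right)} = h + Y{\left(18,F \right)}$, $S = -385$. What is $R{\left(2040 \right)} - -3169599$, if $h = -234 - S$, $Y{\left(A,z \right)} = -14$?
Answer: $3169736$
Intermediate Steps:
$h = 151$ ($h = -234 - -385 = -234 + 385 = 151$)
$R{\left(F \right)} = 137$ ($R{\left(F \right)} = 151 - 14 = 137$)
$R{\left(2040 \right)} - -3169599 = 137 - -3169599 = 137 + 3169599 = 3169736$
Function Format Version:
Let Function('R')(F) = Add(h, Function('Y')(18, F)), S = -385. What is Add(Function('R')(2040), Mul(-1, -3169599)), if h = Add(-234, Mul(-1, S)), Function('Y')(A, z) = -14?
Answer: 3169736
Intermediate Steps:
h = 151 (h = Add(-234, Mul(-1, -385)) = Add(-234, 385) = 151)
Function('R')(F) = 137 (Function('R')(F) = Add(151, -14) = 137)
Add(Function('R')(2040), Mul(-1, -3169599)) = Add(137, Mul(-1, -3169599)) = Add(137, 3169599) = 3169736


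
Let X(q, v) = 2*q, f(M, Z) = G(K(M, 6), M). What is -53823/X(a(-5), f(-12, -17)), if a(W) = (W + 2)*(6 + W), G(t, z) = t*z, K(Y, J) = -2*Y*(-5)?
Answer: 17941/2 ≈ 8970.5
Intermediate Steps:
K(Y, J) = 10*Y
f(M, Z) = 10*M² (f(M, Z) = (10*M)*M = 10*M²)
a(W) = (2 + W)*(6 + W)
-53823/X(a(-5), f(-12, -17)) = -53823*1/(2*(12 + (-5)² + 8*(-5))) = -53823*1/(2*(12 + 25 - 40)) = -53823/(2*(-3)) = -53823/(-6) = -53823*(-⅙) = 17941/2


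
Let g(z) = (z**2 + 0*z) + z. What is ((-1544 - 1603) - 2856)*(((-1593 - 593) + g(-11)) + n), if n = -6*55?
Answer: 14443218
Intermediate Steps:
g(z) = z + z**2 (g(z) = (z**2 + 0) + z = z**2 + z = z + z**2)
n = -330
((-1544 - 1603) - 2856)*(((-1593 - 593) + g(-11)) + n) = ((-1544 - 1603) - 2856)*(((-1593 - 593) - 11*(1 - 11)) - 330) = (-3147 - 2856)*((-2186 - 11*(-10)) - 330) = -6003*((-2186 + 110) - 330) = -6003*(-2076 - 330) = -6003*(-2406) = 14443218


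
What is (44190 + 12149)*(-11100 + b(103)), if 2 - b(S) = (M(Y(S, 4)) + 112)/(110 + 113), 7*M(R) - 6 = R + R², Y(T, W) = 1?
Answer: -976060217030/1561 ≈ -6.2528e+8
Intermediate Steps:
M(R) = 6/7 + R/7 + R²/7 (M(R) = 6/7 + (R + R²)/7 = 6/7 + (R/7 + R²/7) = 6/7 + R/7 + R²/7)
b(S) = 2330/1561 (b(S) = 2 - ((6/7 + (⅐)*1 + (⅐)*1²) + 112)/(110 + 113) = 2 - ((6/7 + ⅐ + (⅐)*1) + 112)/223 = 2 - ((6/7 + ⅐ + ⅐) + 112)/223 = 2 - (8/7 + 112)/223 = 2 - 792/(7*223) = 2 - 1*792/1561 = 2 - 792/1561 = 2330/1561)
(44190 + 12149)*(-11100 + b(103)) = (44190 + 12149)*(-11100 + 2330/1561) = 56339*(-17324770/1561) = -976060217030/1561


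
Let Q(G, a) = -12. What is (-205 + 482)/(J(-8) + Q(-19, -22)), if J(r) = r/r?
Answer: -277/11 ≈ -25.182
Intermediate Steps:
J(r) = 1
(-205 + 482)/(J(-8) + Q(-19, -22)) = (-205 + 482)/(1 - 12) = 277/(-11) = 277*(-1/11) = -277/11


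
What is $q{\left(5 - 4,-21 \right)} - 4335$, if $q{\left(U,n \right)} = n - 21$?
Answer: $-4377$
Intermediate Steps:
$q{\left(U,n \right)} = -21 + n$ ($q{\left(U,n \right)} = n - 21 = -21 + n$)
$q{\left(5 - 4,-21 \right)} - 4335 = \left(-21 - 21\right) - 4335 = -42 - 4335 = -4377$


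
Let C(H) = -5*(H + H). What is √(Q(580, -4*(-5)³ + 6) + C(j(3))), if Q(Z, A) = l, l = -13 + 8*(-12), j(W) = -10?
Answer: 3*I ≈ 3.0*I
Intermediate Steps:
l = -109 (l = -13 - 96 = -109)
Q(Z, A) = -109
C(H) = -10*H
√(Q(580, -4*(-5)³ + 6) + C(j(3))) = √(-109 - 10*(-10)) = √(-109 + 100) = √(-9) = 3*I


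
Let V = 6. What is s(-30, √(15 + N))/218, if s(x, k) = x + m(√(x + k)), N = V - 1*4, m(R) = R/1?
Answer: -15/109 + I*√(30 - √17)/218 ≈ -0.13761 + 0.023335*I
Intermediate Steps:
m(R) = R (m(R) = R*1 = R)
N = 2 (N = 6 - 1*4 = 6 - 4 = 2)
s(x, k) = x + √(k + x) (s(x, k) = x + √(x + k) = x + √(k + x))
s(-30, √(15 + N))/218 = (-30 + √(√(15 + 2) - 30))/218 = (-30 + √(√17 - 30))*(1/218) = (-30 + √(-30 + √17))*(1/218) = -15/109 + √(-30 + √17)/218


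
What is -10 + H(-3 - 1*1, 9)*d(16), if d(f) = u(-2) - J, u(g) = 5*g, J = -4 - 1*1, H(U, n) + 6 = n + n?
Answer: -70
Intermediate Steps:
H(U, n) = -6 + 2*n (H(U, n) = -6 + (n + n) = -6 + 2*n)
J = -5 (J = -4 - 1 = -5)
d(f) = -5 (d(f) = 5*(-2) - 1*(-5) = -10 + 5 = -5)
-10 + H(-3 - 1*1, 9)*d(16) = -10 + (-6 + 2*9)*(-5) = -10 + (-6 + 18)*(-5) = -10 + 12*(-5) = -10 - 60 = -70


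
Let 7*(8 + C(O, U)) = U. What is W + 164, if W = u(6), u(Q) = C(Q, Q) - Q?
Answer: 1056/7 ≈ 150.86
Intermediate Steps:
C(O, U) = -8 + U/7
u(Q) = -8 - 6*Q/7 (u(Q) = (-8 + Q/7) - Q = -8 - 6*Q/7)
W = -92/7 (W = -8 - 6/7*6 = -8 - 36/7 = -92/7 ≈ -13.143)
W + 164 = -92/7 + 164 = 1056/7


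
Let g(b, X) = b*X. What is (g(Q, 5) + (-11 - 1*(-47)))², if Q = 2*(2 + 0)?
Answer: 3136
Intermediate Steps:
Q = 4 (Q = 2*2 = 4)
g(b, X) = X*b
(g(Q, 5) + (-11 - 1*(-47)))² = (5*4 + (-11 - 1*(-47)))² = (20 + (-11 + 47))² = (20 + 36)² = 56² = 3136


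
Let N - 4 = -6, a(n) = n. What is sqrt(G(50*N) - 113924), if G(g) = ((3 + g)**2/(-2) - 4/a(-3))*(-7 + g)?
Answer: sqrt(14015334)/6 ≈ 623.95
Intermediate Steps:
N = -2 (N = 4 - 6 = -2)
G(g) = (-7 + g)*(4/3 - (3 + g)**2/2) (G(g) = ((3 + g)**2/(-2) - 4/(-3))*(-7 + g) = ((3 + g)**2*(-1/2) - 4*(-1/3))*(-7 + g) = (-(3 + g)**2/2 + 4/3)*(-7 + g) = (4/3 - (3 + g)**2/2)*(-7 + g) = (-7 + g)*(4/3 - (3 + g)**2/2))
sqrt(G(50*N) - 113924) = sqrt((-28/3 + 4*(50*(-2))/3 + (3 + 50*(-2))**2*(7 - 50*(-2))/2) - 113924) = sqrt((-28/3 + (4/3)*(-100) + (3 - 100)**2*(7 - 1*(-100))/2) - 113924) = sqrt((-28/3 - 400/3 + (1/2)*(-97)**2*(7 + 100)) - 113924) = sqrt((-28/3 - 400/3 + (1/2)*9409*107) - 113924) = sqrt((-28/3 - 400/3 + 1006763/2) - 113924) = sqrt(3019433/6 - 113924) = sqrt(2335889/6) = sqrt(14015334)/6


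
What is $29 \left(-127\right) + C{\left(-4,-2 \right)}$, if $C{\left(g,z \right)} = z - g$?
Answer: $-3681$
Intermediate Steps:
$29 \left(-127\right) + C{\left(-4,-2 \right)} = 29 \left(-127\right) - -2 = -3683 + \left(-2 + 4\right) = -3683 + 2 = -3681$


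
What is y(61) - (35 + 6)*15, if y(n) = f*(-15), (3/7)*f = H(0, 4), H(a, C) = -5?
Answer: -440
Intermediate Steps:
f = -35/3 (f = (7/3)*(-5) = -35/3 ≈ -11.667)
y(n) = 175 (y(n) = -35/3*(-15) = 175)
y(61) - (35 + 6)*15 = 175 - (35 + 6)*15 = 175 - 41*15 = 175 - 1*615 = 175 - 615 = -440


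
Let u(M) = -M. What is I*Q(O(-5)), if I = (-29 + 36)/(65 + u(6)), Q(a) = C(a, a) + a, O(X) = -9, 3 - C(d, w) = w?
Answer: 21/59 ≈ 0.35593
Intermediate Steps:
C(d, w) = 3 - w
Q(a) = 3 (Q(a) = (3 - a) + a = 3)
I = 7/59 (I = (-29 + 36)/(65 - 1*6) = 7/(65 - 6) = 7/59 ≈ 0.11864)
I*Q(O(-5)) = (7/59)*3 = 21/59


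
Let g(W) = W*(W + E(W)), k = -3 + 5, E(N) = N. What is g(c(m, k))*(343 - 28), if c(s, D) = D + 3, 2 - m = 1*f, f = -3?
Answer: 15750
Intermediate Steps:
m = 5 (m = 2 - (-3) = 2 - 1*(-3) = 2 + 3 = 5)
k = 2
c(s, D) = 3 + D
g(W) = 2*W² (g(W) = W*(W + W) = W*(2*W) = 2*W²)
g(c(m, k))*(343 - 28) = (2*(3 + 2)²)*(343 - 28) = (2*5²)*315 = (2*25)*315 = 50*315 = 15750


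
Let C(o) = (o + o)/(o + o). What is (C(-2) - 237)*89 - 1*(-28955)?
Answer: 7951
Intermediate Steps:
C(o) = 1 (C(o) = (2*o)/((2*o)) = (2*o)*(1/(2*o)) = 1)
(C(-2) - 237)*89 - 1*(-28955) = (1 - 237)*89 - 1*(-28955) = -236*89 + 28955 = -21004 + 28955 = 7951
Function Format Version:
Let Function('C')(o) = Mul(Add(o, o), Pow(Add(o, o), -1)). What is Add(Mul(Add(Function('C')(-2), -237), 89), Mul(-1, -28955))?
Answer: 7951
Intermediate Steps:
Function('C')(o) = 1 (Function('C')(o) = Mul(Mul(2, o), Pow(Mul(2, o), -1)) = Mul(Mul(2, o), Mul(Rational(1, 2), Pow(o, -1))) = 1)
Add(Mul(Add(Function('C')(-2), -237), 89), Mul(-1, -28955)) = Add(Mul(Add(1, -237), 89), Mul(-1, -28955)) = Add(Mul(-236, 89), 28955) = Add(-21004, 28955) = 7951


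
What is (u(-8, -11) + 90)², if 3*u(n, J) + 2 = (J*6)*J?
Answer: 988036/9 ≈ 1.0978e+5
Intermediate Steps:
u(n, J) = -⅔ + 2*J² (u(n, J) = -⅔ + ((J*6)*J)/3 = -⅔ + ((6*J)*J)/3 = -⅔ + (6*J²)/3 = -⅔ + 2*J²)
(u(-8, -11) + 90)² = ((-⅔ + 2*(-11)²) + 90)² = ((-⅔ + 2*121) + 90)² = ((-⅔ + 242) + 90)² = (724/3 + 90)² = (994/3)² = 988036/9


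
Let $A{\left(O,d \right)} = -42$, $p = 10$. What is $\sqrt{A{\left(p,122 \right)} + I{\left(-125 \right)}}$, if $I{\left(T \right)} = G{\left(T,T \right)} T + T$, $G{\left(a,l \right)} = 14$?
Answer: $3 i \sqrt{213} \approx 43.784 i$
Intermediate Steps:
$I{\left(T \right)} = 15 T$ ($I{\left(T \right)} = 14 T + T = 15 T$)
$\sqrt{A{\left(p,122 \right)} + I{\left(-125 \right)}} = \sqrt{-42 + 15 \left(-125\right)} = \sqrt{-42 - 1875} = \sqrt{-1917} = 3 i \sqrt{213}$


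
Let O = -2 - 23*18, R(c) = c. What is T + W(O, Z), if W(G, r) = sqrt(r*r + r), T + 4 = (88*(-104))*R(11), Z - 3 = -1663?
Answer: -100676 + 2*sqrt(688485) ≈ -99017.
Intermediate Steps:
Z = -1660 (Z = 3 - 1663 = -1660)
T = -100676 (T = -4 + (88*(-104))*11 = -4 - 9152*11 = -4 - 100672 = -100676)
O = -416 (O = -2 - 414 = -416)
W(G, r) = sqrt(r + r**2) (W(G, r) = sqrt(r**2 + r) = sqrt(r + r**2))
T + W(O, Z) = -100676 + sqrt(-1660*(1 - 1660)) = -100676 + sqrt(-1660*(-1659)) = -100676 + sqrt(2753940) = -100676 + 2*sqrt(688485)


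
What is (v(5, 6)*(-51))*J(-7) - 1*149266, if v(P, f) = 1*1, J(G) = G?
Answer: -148909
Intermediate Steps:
v(P, f) = 1
(v(5, 6)*(-51))*J(-7) - 1*149266 = (1*(-51))*(-7) - 1*149266 = -51*(-7) - 149266 = 357 - 149266 = -148909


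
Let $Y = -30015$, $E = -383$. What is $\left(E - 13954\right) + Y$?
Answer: $-44352$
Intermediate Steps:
$\left(E - 13954\right) + Y = \left(-383 - 13954\right) - 30015 = -14337 - 30015 = -44352$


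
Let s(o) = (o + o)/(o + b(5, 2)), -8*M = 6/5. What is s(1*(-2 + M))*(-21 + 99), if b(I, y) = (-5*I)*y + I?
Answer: 6708/943 ≈ 7.1135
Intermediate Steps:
M = -3/20 (M = -3/(4*5) = -1/8*6/5 = -3/20 ≈ -0.15000)
b(I, y) = I - 5*I*y (b(I, y) = -5*I*y + I = I - 5*I*y)
s(o) = 2*o/(-45 + o) (s(o) = (o + o)/(o + 5*(1 - 5*2)) = (2*o)/(o + 5*(1 - 10)) = (2*o)/(o + 5*(-9)) = (2*o)/(o - 45) = (2*o)/(-45 + o) = 2*o/(-45 + o))
s(1*(-2 + M))*(-21 + 99) = (2*(1*(-2 - 3/20))/(-45 + 1*(-2 - 3/20)))*(-21 + 99) = (2*(1*(-43/20))/(-45 + 1*(-43/20)))*78 = (2*(-43/20)/(-45 - 43/20))*78 = (2*(-43/20)/(-943/20))*78 = (2*(-43/20)*(-20/943))*78 = (86/943)*78 = 6708/943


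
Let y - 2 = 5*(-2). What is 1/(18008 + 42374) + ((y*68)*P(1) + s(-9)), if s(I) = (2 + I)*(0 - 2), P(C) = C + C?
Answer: -64850267/60382 ≈ -1074.0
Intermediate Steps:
y = -8 (y = 2 + 5*(-2) = 2 - 10 = -8)
P(C) = 2*C
s(I) = -4 - 2*I (s(I) = (2 + I)*(-2) = -4 - 2*I)
1/(18008 + 42374) + ((y*68)*P(1) + s(-9)) = 1/(18008 + 42374) + ((-8*68)*(2*1) + (-4 - 2*(-9))) = 1/60382 + (-544*2 + (-4 + 18)) = 1/60382 + (-1088 + 14) = 1/60382 - 1074 = -64850267/60382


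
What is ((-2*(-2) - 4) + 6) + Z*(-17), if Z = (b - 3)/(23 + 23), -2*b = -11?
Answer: 467/92 ≈ 5.0761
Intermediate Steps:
b = 11/2 (b = -½*(-11) = 11/2 ≈ 5.5000)
Z = 5/92 (Z = (11/2 - 3)/(23 + 23) = (5/2)/46 = (5/2)*(1/46) = 5/92 ≈ 0.054348)
((-2*(-2) - 4) + 6) + Z*(-17) = ((-2*(-2) - 4) + 6) + (5/92)*(-17) = ((4 - 4) + 6) - 85/92 = (0 + 6) - 85/92 = 6 - 85/92 = 467/92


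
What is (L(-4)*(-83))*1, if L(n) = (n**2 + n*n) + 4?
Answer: -2988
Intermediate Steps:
L(n) = 4 + 2*n**2 (L(n) = (n**2 + n**2) + 4 = 2*n**2 + 4 = 4 + 2*n**2)
(L(-4)*(-83))*1 = ((4 + 2*(-4)**2)*(-83))*1 = ((4 + 2*16)*(-83))*1 = ((4 + 32)*(-83))*1 = (36*(-83))*1 = -2988*1 = -2988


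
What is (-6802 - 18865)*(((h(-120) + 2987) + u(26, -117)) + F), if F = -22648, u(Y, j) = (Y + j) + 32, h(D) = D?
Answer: 509233280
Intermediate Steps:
u(Y, j) = 32 + Y + j
(-6802 - 18865)*(((h(-120) + 2987) + u(26, -117)) + F) = (-6802 - 18865)*(((-120 + 2987) + (32 + 26 - 117)) - 22648) = -25667*((2867 - 59) - 22648) = -25667*(2808 - 22648) = -25667*(-19840) = 509233280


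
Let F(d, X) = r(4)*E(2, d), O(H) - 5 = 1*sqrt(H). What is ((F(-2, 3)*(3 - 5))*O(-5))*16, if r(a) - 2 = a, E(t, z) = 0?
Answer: 0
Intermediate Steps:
r(a) = 2 + a
O(H) = 5 + sqrt(H) (O(H) = 5 + 1*sqrt(H) = 5 + sqrt(H))
F(d, X) = 0 (F(d, X) = (2 + 4)*0 = 6*0 = 0)
((F(-2, 3)*(3 - 5))*O(-5))*16 = ((0*(3 - 5))*(5 + sqrt(-5)))*16 = ((0*(-2))*(5 + I*sqrt(5)))*16 = (0*(5 + I*sqrt(5)))*16 = 0*16 = 0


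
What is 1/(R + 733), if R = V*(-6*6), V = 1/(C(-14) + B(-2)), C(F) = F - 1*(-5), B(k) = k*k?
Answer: 5/3701 ≈ 0.0013510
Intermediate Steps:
B(k) = k**2
C(F) = 5 + F (C(F) = F + 5 = 5 + F)
V = -1/5 (V = 1/((5 - 14) + (-2)**2) = 1/(-9 + 4) = 1/(-5) = -1/5 ≈ -0.20000)
R = 36/5 (R = -(-2)*3*6/5 = -(-2)*18/5 = -1/5*(-36) = 36/5 ≈ 7.2000)
1/(R + 733) = 1/(36/5 + 733) = 1/(3701/5) = 5/3701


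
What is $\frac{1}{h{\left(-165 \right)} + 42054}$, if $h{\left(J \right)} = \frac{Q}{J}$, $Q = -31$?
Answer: $\frac{165}{6938941} \approx 2.3779 \cdot 10^{-5}$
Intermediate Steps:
$h{\left(J \right)} = - \frac{31}{J}$
$\frac{1}{h{\left(-165 \right)} + 42054} = \frac{1}{- \frac{31}{-165} + 42054} = \frac{1}{\left(-31\right) \left(- \frac{1}{165}\right) + 42054} = \frac{1}{\frac{31}{165} + 42054} = \frac{1}{\frac{6938941}{165}} = \frac{165}{6938941}$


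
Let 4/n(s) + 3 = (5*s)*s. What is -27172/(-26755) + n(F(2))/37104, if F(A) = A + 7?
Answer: 101323110499/99768110760 ≈ 1.0156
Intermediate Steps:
F(A) = 7 + A
n(s) = 4/(-3 + 5*s²) (n(s) = 4/(-3 + (5*s)*s) = 4/(-3 + 5*s²))
-27172/(-26755) + n(F(2))/37104 = -27172/(-26755) + (4/(-3 + 5*(7 + 2)²))/37104 = -27172*(-1/26755) + (4/(-3 + 5*9²))*(1/37104) = 27172/26755 + (4/(-3 + 5*81))*(1/37104) = 27172/26755 + (4/(-3 + 405))*(1/37104) = 27172/26755 + (4/402)*(1/37104) = 27172/26755 + (4*(1/402))*(1/37104) = 27172/26755 + (2/201)*(1/37104) = 27172/26755 + 1/3728952 = 101323110499/99768110760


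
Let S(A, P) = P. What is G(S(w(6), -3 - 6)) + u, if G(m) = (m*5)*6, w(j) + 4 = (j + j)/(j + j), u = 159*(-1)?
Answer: -429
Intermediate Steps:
u = -159
w(j) = -3 (w(j) = -4 + (j + j)/(j + j) = -4 + (2*j)/((2*j)) = -4 + (2*j)*(1/(2*j)) = -4 + 1 = -3)
G(m) = 30*m (G(m) = (5*m)*6 = 30*m)
G(S(w(6), -3 - 6)) + u = 30*(-3 - 6) - 159 = 30*(-9) - 159 = -270 - 159 = -429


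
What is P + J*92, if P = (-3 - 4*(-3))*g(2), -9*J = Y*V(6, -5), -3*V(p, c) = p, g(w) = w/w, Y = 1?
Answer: 265/9 ≈ 29.444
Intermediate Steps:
g(w) = 1
V(p, c) = -p/3
J = 2/9 (J = -(-⅓*6)/9 = -(-2)/9 = -⅑*(-2) = 2/9 ≈ 0.22222)
P = 9 (P = (-3 - 4*(-3))*1 = (-3 + 12)*1 = 9*1 = 9)
P + J*92 = 9 + (2/9)*92 = 9 + 184/9 = 265/9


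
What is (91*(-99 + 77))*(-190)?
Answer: 380380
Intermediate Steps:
(91*(-99 + 77))*(-190) = (91*(-22))*(-190) = -2002*(-190) = 380380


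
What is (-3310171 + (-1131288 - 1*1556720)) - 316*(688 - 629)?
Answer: -6016823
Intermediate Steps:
(-3310171 + (-1131288 - 1*1556720)) - 316*(688 - 629) = (-3310171 + (-1131288 - 1556720)) - 316*59 = (-3310171 - 2688008) - 18644 = -5998179 - 18644 = -6016823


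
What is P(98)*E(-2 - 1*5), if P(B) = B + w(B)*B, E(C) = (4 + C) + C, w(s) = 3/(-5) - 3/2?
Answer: 1078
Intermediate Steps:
w(s) = -21/10 (w(s) = 3*(-1/5) - 3*1/2 = -3/5 - 3/2 = -21/10)
E(C) = 4 + 2*C
P(B) = -11*B/10 (P(B) = B - 21*B/10 = -11*B/10)
P(98)*E(-2 - 1*5) = (-11/10*98)*(4 + 2*(-2 - 1*5)) = -539*(4 + 2*(-2 - 5))/5 = -539*(4 + 2*(-7))/5 = -539*(4 - 14)/5 = -539/5*(-10) = 1078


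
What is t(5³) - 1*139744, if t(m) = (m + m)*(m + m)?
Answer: -77244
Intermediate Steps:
t(m) = 4*m² (t(m) = (2*m)*(2*m) = 4*m²)
t(5³) - 1*139744 = 4*(5³)² - 1*139744 = 4*125² - 139744 = 4*15625 - 139744 = 62500 - 139744 = -77244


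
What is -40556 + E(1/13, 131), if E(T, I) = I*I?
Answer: -23395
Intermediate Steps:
E(T, I) = I²
-40556 + E(1/13, 131) = -40556 + 131² = -40556 + 17161 = -23395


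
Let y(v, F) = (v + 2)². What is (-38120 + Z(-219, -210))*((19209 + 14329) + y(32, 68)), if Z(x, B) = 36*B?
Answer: -1584821920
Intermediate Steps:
y(v, F) = (2 + v)²
(-38120 + Z(-219, -210))*((19209 + 14329) + y(32, 68)) = (-38120 + 36*(-210))*((19209 + 14329) + (2 + 32)²) = (-38120 - 7560)*(33538 + 34²) = -45680*(33538 + 1156) = -45680*34694 = -1584821920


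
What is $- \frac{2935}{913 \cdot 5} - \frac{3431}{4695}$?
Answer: $- \frac{5888468}{4286535} \approx -1.3737$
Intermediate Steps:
$- \frac{2935}{913 \cdot 5} - \frac{3431}{4695} = - \frac{2935}{4565} - \frac{3431}{4695} = \left(-2935\right) \frac{1}{4565} - \frac{3431}{4695} = - \frac{587}{913} - \frac{3431}{4695} = - \frac{5888468}{4286535}$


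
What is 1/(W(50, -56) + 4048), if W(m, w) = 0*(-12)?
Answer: 1/4048 ≈ 0.00024704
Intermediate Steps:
W(m, w) = 0
1/(W(50, -56) + 4048) = 1/(0 + 4048) = 1/4048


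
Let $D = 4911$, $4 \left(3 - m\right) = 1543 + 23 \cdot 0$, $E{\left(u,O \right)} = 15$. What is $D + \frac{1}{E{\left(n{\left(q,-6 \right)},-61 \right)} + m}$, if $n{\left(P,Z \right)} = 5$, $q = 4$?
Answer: $\frac{7224077}{1471} \approx 4911.0$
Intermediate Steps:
$m = - \frac{1531}{4}$ ($m = 3 - \frac{1543 + 23 \cdot 0}{4} = 3 - \frac{1543 + 0}{4} = 3 - \frac{1543}{4} = - \frac{1531}{4} \approx -382.75$)
$D + \frac{1}{E{\left(n{\left(q,-6 \right)},-61 \right)} + m} = 4911 + \frac{1}{15 - \frac{1531}{4}} = 4911 + \frac{1}{- \frac{1471}{4}} = 4911 - \frac{4}{1471} = \frac{7224077}{1471}$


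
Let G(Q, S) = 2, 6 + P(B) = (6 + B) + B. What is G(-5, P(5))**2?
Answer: 4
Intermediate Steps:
P(B) = 2*B (P(B) = -6 + ((6 + B) + B) = -6 + (6 + 2*B) = 2*B)
G(-5, P(5))**2 = 2**2 = 4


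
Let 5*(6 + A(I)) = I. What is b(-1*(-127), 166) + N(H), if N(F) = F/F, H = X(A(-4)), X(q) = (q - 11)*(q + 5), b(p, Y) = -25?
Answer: -24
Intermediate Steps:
A(I) = -6 + I/5
X(q) = (-11 + q)*(5 + q)
H = 801/25 (H = -55 + (-6 + (1/5)*(-4))**2 - 6*(-6 + (1/5)*(-4)) = -55 + (-6 - 4/5)**2 - 6*(-6 - 4/5) = -55 + (-34/5)**2 - 6*(-34/5) = -55 + 1156/25 + 204/5 = 801/25 ≈ 32.040)
N(F) = 1
b(-1*(-127), 166) + N(H) = -25 + 1 = -24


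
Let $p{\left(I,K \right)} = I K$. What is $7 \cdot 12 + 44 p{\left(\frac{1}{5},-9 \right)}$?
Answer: $\frac{24}{5} \approx 4.8$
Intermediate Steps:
$7 \cdot 12 + 44 p{\left(\frac{1}{5},-9 \right)} = 7 \cdot 12 + 44 \cdot \frac{1}{5} \left(-9\right) = 84 + 44 \cdot \frac{1}{5} \left(-9\right) = 84 + 44 \left(- \frac{9}{5}\right) = 84 - \frac{396}{5} = \frac{24}{5}$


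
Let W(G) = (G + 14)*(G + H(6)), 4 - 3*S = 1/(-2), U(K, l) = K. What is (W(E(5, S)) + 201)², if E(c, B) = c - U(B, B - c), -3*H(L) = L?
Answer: 826281/16 ≈ 51643.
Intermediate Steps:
H(L) = -L/3
S = 3/2 (S = 4/3 - ⅓/(-2) = 4/3 - ⅓*(-½) = 4/3 + ⅙ = 3/2 ≈ 1.5000)
E(c, B) = c - B
W(G) = (-2 + G)*(14 + G) (W(G) = (G + 14)*(G - ⅓*6) = (14 + G)*(G - 2) = (14 + G)*(-2 + G) = (-2 + G)*(14 + G))
(W(E(5, S)) + 201)² = ((-28 + (5 - 1*3/2)² + 12*(5 - 1*3/2)) + 201)² = ((-28 + (5 - 3/2)² + 12*(5 - 3/2)) + 201)² = ((-28 + (7/2)² + 12*(7/2)) + 201)² = ((-28 + 49/4 + 42) + 201)² = (105/4 + 201)² = (909/4)² = 826281/16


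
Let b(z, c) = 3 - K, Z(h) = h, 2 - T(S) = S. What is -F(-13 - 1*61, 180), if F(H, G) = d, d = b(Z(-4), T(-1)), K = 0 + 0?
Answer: -3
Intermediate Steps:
K = 0
T(S) = 2 - S
b(z, c) = 3 (b(z, c) = 3 - 1*0 = 3 + 0 = 3)
d = 3
F(H, G) = 3
-F(-13 - 1*61, 180) = -1*3 = -3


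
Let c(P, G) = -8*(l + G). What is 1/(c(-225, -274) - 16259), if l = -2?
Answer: -1/14051 ≈ -7.1169e-5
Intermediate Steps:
c(P, G) = 16 - 8*G (c(P, G) = -8*(-2 + G) = 16 - 8*G)
1/(c(-225, -274) - 16259) = 1/((16 - 8*(-274)) - 16259) = 1/((16 + 2192) - 16259) = 1/(2208 - 16259) = 1/(-14051) = -1/14051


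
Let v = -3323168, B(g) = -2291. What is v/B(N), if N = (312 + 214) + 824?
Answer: 114592/79 ≈ 1450.5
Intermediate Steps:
N = 1350 (N = 526 + 824 = 1350)
v/B(N) = -3323168/(-2291) = -3323168*(-1/2291) = 114592/79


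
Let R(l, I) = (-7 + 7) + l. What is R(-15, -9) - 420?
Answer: -435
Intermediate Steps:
R(l, I) = l (R(l, I) = 0 + l = l)
R(-15, -9) - 420 = -15 - 420 = -435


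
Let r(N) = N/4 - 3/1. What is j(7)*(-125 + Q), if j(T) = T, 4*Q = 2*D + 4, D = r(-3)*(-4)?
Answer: -1631/2 ≈ -815.50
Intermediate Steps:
r(N) = -3 + N/4 (r(N) = N*(1/4) - 3*1 = N/4 - 3 = -3 + N/4)
D = 15 (D = (-3 + (1/4)*(-3))*(-4) = (-3 - 3/4)*(-4) = -15/4*(-4) = 15)
Q = 17/2 (Q = (2*15 + 4)/4 = (30 + 4)/4 = (1/4)*34 = 17/2 ≈ 8.5000)
j(7)*(-125 + Q) = 7*(-125 + 17/2) = 7*(-233/2) = -1631/2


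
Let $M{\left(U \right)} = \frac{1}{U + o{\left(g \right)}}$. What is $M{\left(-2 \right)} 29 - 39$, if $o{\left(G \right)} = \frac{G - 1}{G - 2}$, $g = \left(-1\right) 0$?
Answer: $- \frac{175}{3} \approx -58.333$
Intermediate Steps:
$g = 0$
$o{\left(G \right)} = \frac{-1 + G}{-2 + G}$
$M{\left(U \right)} = \frac{1}{\frac{1}{2} + U}$ ($M{\left(U \right)} = \frac{1}{U + \frac{-1 + 0}{-2 + 0}} = \frac{1}{U + \frac{1}{-2} \left(-1\right)} = \frac{1}{U - - \frac{1}{2}} = \frac{1}{U + \frac{1}{2}} = \frac{1}{\frac{1}{2} + U}$)
$M{\left(-2 \right)} 29 - 39 = \frac{2}{1 + 2 \left(-2\right)} 29 - 39 = \frac{2}{1 - 4} \cdot 29 - 39 = \frac{2}{-3} \cdot 29 - 39 = 2 \left(- \frac{1}{3}\right) 29 - 39 = \left(- \frac{2}{3}\right) 29 - 39 = - \frac{58}{3} - 39 = - \frac{175}{3}$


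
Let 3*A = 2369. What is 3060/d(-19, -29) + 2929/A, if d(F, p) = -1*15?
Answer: -474489/2369 ≈ -200.29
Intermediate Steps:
A = 2369/3 (A = (1/3)*2369 = 2369/3 ≈ 789.67)
d(F, p) = -15
3060/d(-19, -29) + 2929/A = 3060/(-15) + 2929/(2369/3) = 3060*(-1/15) + 2929*(3/2369) = -204 + 8787/2369 = -474489/2369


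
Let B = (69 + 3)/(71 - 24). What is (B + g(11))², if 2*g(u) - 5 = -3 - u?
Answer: 77841/8836 ≈ 8.8095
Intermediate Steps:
g(u) = 1 - u/2 (g(u) = 5/2 + (-3 - u)/2 = 5/2 + (-3/2 - u/2) = 1 - u/2)
B = 72/47 ≈ 1.5319
(B + g(11))² = (72/47 + (1 - ½*11))² = (72/47 + (1 - 11/2))² = (72/47 - 9/2)² = (-279/94)² = 77841/8836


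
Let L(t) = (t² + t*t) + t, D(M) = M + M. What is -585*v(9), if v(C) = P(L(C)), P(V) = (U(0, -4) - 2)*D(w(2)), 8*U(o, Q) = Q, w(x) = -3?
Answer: -8775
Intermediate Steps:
U(o, Q) = Q/8
D(M) = 2*M
L(t) = t + 2*t² (L(t) = (t² + t²) + t = 2*t² + t = t + 2*t²)
P(V) = 15 (P(V) = ((⅛)*(-4) - 2)*(2*(-3)) = (-½ - 2)*(-6) = -5/2*(-6) = 15)
v(C) = 15
-585*v(9) = -585*15 = -8775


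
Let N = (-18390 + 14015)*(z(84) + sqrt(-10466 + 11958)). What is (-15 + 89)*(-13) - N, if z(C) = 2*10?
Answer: 86538 + 8750*sqrt(373) ≈ 2.5553e+5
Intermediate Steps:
z(C) = 20
N = -87500 - 8750*sqrt(373) (N = (-18390 + 14015)*(20 + sqrt(-10466 + 11958)) = -4375*(20 + sqrt(1492)) = -4375*(20 + 2*sqrt(373)) = -87500 - 8750*sqrt(373) ≈ -2.5649e+5)
(-15 + 89)*(-13) - N = (-15 + 89)*(-13) - (-87500 - 8750*sqrt(373)) = 74*(-13) + (87500 + 8750*sqrt(373)) = -962 + (87500 + 8750*sqrt(373)) = 86538 + 8750*sqrt(373)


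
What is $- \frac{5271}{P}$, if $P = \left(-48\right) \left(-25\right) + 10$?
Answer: $- \frac{5271}{1210} \approx -4.3562$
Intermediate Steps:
$P = 1210$ ($P = 1200 + 10 = 1210$)
$- \frac{5271}{P} = - \frac{5271}{1210}$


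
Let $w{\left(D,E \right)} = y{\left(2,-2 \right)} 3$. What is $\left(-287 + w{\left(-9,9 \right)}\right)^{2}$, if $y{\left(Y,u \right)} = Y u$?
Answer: $89401$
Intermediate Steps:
$w{\left(D,E \right)} = -12$ ($w{\left(D,E \right)} = 2 \left(-2\right) 3 = \left(-4\right) 3 = -12$)
$\left(-287 + w{\left(-9,9 \right)}\right)^{2} = \left(-287 - 12\right)^{2} = \left(-299\right)^{2} = 89401$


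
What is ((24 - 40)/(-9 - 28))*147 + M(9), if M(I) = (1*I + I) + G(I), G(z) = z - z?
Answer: 3018/37 ≈ 81.568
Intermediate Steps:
G(z) = 0
M(I) = 2*I (M(I) = (1*I + I) + 0 = (I + I) + 0 = 2*I + 0 = 2*I)
((24 - 40)/(-9 - 28))*147 + M(9) = ((24 - 40)/(-9 - 28))*147 + 2*9 = -16/(-37)*147 + 18 = -16*(-1/37)*147 + 18 = (16/37)*147 + 18 = 2352/37 + 18 = 3018/37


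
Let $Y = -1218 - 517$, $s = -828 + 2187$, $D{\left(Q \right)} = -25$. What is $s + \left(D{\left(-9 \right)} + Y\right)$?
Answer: $-401$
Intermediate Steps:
$s = 1359$
$Y = -1735$ ($Y = -1218 - 517 = -1735$)
$s + \left(D{\left(-9 \right)} + Y\right) = 1359 - 1760 = -401$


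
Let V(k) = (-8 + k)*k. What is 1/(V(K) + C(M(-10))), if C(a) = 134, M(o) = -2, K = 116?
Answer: 1/12662 ≈ 7.8977e-5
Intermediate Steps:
V(k) = k*(-8 + k)
1/(V(K) + C(M(-10))) = 1/(116*(-8 + 116) + 134) = 1/(116*108 + 134) = 1/(12528 + 134) = 1/12662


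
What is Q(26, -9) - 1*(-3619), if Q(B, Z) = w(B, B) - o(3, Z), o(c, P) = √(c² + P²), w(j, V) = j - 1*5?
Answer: 3640 - 3*√10 ≈ 3630.5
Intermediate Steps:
w(j, V) = -5 + j (w(j, V) = j - 5 = -5 + j)
o(c, P) = √(P² + c²)
Q(B, Z) = -5 + B - √(9 + Z²) (Q(B, Z) = (-5 + B) - √(Z² + 3²) = (-5 + B) - √(Z² + 9) = (-5 + B) - √(9 + Z²) = -5 + B - √(9 + Z²))
Q(26, -9) - 1*(-3619) = (-5 + 26 - √(9 + (-9)²)) - 1*(-3619) = (-5 + 26 - √(9 + 81)) + 3619 = (-5 + 26 - √90) + 3619 = (-5 + 26 - 3*√10) + 3619 = (21 - 3*√10) + 3619 = 3640 - 3*√10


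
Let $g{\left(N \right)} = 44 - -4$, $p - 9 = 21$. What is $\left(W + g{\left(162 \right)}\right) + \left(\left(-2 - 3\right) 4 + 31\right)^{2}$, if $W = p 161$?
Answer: $4999$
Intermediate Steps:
$p = 30$ ($p = 9 + 21 = 30$)
$g{\left(N \right)} = 48$ ($g{\left(N \right)} = 44 + 4 = 48$)
$W = 4830$ ($W = 30 \cdot 161 = 4830$)
$\left(W + g{\left(162 \right)}\right) + \left(\left(-2 - 3\right) 4 + 31\right)^{2} = \left(4830 + 48\right) + \left(\left(-2 - 3\right) 4 + 31\right)^{2} = 4878 + \left(\left(-5\right) 4 + 31\right)^{2} = 4878 + \left(-20 + 31\right)^{2} = 4878 + 11^{2} = 4878 + 121 = 4999$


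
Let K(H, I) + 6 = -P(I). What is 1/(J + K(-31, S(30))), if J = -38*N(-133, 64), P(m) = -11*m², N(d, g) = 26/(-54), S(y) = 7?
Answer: 27/14885 ≈ 0.0018139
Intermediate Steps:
N(d, g) = -13/27 (N(d, g) = 26*(-1/54) = -13/27)
K(H, I) = -6 + 11*I² (K(H, I) = -6 - (-11)*I² = -6 + 11*I²)
J = 494/27 (J = -38*(-13/27) = 494/27 ≈ 18.296)
1/(J + K(-31, S(30))) = 1/(494/27 + (-6 + 11*7²)) = 1/(494/27 + (-6 + 11*49)) = 1/(494/27 + (-6 + 539)) = 1/(494/27 + 533) = 1/(14885/27) = 27/14885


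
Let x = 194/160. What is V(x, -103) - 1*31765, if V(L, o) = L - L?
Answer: -31765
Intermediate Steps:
x = 97/80 (x = 194*(1/160) = 97/80 ≈ 1.2125)
V(L, o) = 0
V(x, -103) - 1*31765 = 0 - 1*31765 = 0 - 31765 = -31765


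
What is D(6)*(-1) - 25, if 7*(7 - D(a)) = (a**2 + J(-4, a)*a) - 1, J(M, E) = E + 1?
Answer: -21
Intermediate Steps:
J(M, E) = 1 + E
D(a) = 50/7 - a**2/7 - a*(1 + a)/7 (D(a) = 7 - ((a**2 + (1 + a)*a) - 1)/7 = 7 - ((a**2 + a*(1 + a)) - 1)/7 = 7 - (-1 + a**2 + a*(1 + a))/7 = 7 + (1/7 - a**2/7 - a*(1 + a)/7) = 50/7 - a**2/7 - a*(1 + a)/7)
D(6)*(-1) - 25 = (50/7 - 2/7*6**2 - 1/7*6)*(-1) - 25 = (50/7 - 2/7*36 - 6/7)*(-1) - 25 = (50/7 - 72/7 - 6/7)*(-1) - 25 = -4*(-1) - 25 = 4 - 25 = -21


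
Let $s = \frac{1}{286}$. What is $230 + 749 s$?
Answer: $\frac{66529}{286} \approx 232.62$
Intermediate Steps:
$s = \frac{1}{286} \approx 0.0034965$
$230 + 749 s = 230 + 749 \cdot \frac{1}{286} = 230 + \frac{749}{286} = \frac{66529}{286}$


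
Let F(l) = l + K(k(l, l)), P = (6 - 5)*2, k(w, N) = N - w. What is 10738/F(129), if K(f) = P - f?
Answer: 10738/131 ≈ 81.969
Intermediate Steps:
P = 2 (P = 1*2 = 2)
K(f) = 2 - f
F(l) = 2 + l (F(l) = l + (2 - (l - l)) = l + (2 - 1*0) = l + (2 + 0) = l + 2 = 2 + l)
10738/F(129) = 10738/(2 + 129) = 10738/131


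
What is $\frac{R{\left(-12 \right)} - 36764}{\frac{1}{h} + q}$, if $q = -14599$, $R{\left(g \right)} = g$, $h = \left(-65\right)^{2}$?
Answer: $\frac{77689300}{30840387} \approx 2.5191$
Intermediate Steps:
$h = 4225$
$\frac{R{\left(-12 \right)} - 36764}{\frac{1}{h} + q} = \frac{-12 - 36764}{\frac{1}{4225} - 14599} = - \frac{36776}{\frac{1}{4225} - 14599} = - \frac{36776}{- \frac{61680774}{4225}} = \left(-36776\right) \left(- \frac{4225}{61680774}\right) = \frac{77689300}{30840387}$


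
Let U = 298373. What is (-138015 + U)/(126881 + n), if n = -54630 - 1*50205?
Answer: 80179/11023 ≈ 7.2738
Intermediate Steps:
n = -104835 (n = -54630 - 50205 = -104835)
(-138015 + U)/(126881 + n) = (-138015 + 298373)/(126881 - 104835) = 160358/22046 = 160358*(1/22046) = 80179/11023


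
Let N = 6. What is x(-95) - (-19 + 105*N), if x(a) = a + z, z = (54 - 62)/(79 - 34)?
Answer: -31778/45 ≈ -706.18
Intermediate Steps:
z = -8/45 ≈ -0.17778
x(a) = -8/45 + a (x(a) = a - 8/45 = -8/45 + a)
x(-95) - (-19 + 105*N) = (-8/45 - 95) - (-19 + 105*6) = -4283/45 - (-19 + 630) = -4283/45 - 1*611 = -4283/45 - 611 = -31778/45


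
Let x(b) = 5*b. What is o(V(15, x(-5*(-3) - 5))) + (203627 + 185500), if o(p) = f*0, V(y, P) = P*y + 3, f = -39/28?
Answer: 389127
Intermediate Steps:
f = -39/28 (f = -39*1/28 = -39/28 ≈ -1.3929)
V(y, P) = 3 + P*y
o(p) = 0 (o(p) = -39/28*0 = 0)
o(V(15, x(-5*(-3) - 5))) + (203627 + 185500) = 0 + (203627 + 185500) = 0 + 389127 = 389127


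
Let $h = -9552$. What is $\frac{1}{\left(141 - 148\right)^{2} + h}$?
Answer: $- \frac{1}{9503} \approx -0.00010523$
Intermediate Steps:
$\frac{1}{\left(141 - 148\right)^{2} + h} = \frac{1}{\left(141 - 148\right)^{2} - 9552} = \frac{1}{\left(-7\right)^{2} - 9552} = \frac{1}{49 - 9552} = \frac{1}{-9503} = - \frac{1}{9503}$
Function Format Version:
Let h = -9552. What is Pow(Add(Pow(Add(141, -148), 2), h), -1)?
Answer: Rational(-1, 9503) ≈ -0.00010523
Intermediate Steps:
Pow(Add(Pow(Add(141, -148), 2), h), -1) = Pow(Add(Pow(Add(141, -148), 2), -9552), -1) = Pow(Add(Pow(-7, 2), -9552), -1) = Pow(Add(49, -9552), -1) = Pow(-9503, -1) = Rational(-1, 9503)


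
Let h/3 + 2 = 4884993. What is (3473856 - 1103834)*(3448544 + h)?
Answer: 42905733567374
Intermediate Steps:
h = 14654973 (h = -6 + 3*4884993 = -6 + 14654979 = 14654973)
(3473856 - 1103834)*(3448544 + h) = (3473856 - 1103834)*(3448544 + 14654973) = 2370022*18103517 = 42905733567374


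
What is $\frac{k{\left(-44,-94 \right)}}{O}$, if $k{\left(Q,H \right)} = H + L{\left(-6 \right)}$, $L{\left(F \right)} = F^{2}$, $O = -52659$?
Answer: $\frac{58}{52659} \approx 0.0011014$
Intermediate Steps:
$k{\left(Q,H \right)} = 36 + H$ ($k{\left(Q,H \right)} = H + \left(-6\right)^{2} = H + 36 = 36 + H$)
$\frac{k{\left(-44,-94 \right)}}{O} = \frac{36 - 94}{-52659} = \left(-58\right) \left(- \frac{1}{52659}\right) = \frac{58}{52659}$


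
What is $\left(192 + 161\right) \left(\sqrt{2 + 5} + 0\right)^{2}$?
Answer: $2471$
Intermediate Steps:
$\left(192 + 161\right) \left(\sqrt{2 + 5} + 0\right)^{2} = 353 \left(\sqrt{7} + 0\right)^{2} = 353 \left(\sqrt{7}\right)^{2} = 353 \cdot 7 = 2471$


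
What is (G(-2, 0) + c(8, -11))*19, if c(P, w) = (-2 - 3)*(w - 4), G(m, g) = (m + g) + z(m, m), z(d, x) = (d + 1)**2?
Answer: 1406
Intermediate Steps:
z(d, x) = (1 + d)**2
G(m, g) = g + m + (1 + m)**2 (G(m, g) = (m + g) + (1 + m)**2 = (g + m) + (1 + m)**2 = g + m + (1 + m)**2)
c(P, w) = 20 - 5*w (c(P, w) = -5*(-4 + w) = 20 - 5*w)
(G(-2, 0) + c(8, -11))*19 = ((0 - 2 + (1 - 2)**2) + (20 - 5*(-11)))*19 = ((0 - 2 + (-1)**2) + (20 + 55))*19 = ((0 - 2 + 1) + 75)*19 = (-1 + 75)*19 = 74*19 = 1406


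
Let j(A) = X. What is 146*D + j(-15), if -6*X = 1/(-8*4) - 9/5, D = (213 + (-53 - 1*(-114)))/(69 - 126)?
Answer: -12795713/18240 ≈ -701.52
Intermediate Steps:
D = -274/57 (D = (213 + (-53 + 114))/(-57) = (213 + 61)*(-1/57) = 274*(-1/57) = -274/57 ≈ -4.8070)
X = 293/960 (X = -(1/(-8*4) - 9/5)/6 = -(-⅛*¼ - 9*⅕)/6 = -(-1/32 - 9/5)/6 = -⅙*(-293/160) = 293/960 ≈ 0.30521)
j(A) = 293/960
146*D + j(-15) = 146*(-274/57) + 293/960 = -40004/57 + 293/960 = -12795713/18240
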